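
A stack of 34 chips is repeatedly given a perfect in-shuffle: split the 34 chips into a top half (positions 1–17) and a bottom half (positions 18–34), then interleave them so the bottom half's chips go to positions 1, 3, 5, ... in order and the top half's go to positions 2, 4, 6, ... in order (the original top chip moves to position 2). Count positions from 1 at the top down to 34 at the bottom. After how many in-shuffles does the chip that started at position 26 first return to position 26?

Follow position 26 under repeated in-shuffles:
26 → 17 → 34 → 33 → 31 → 27 → 19 → 3 → 6 → 12 → 24 → 13 → 26
It first returns after 12 in-shuffles.

12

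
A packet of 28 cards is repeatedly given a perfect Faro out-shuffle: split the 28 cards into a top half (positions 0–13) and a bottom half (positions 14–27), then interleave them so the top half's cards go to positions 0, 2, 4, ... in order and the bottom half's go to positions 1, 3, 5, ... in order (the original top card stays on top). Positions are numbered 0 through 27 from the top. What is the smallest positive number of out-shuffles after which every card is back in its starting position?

18

The out-shuffle permutes the 28 positions with cycle lengths [1, 1, 2, 6, 18].
Every card is home exactly when every cycle has completed a whole number of laps, i.e. after lcm(1, 2, 6, 18) = 18 out-shuffles.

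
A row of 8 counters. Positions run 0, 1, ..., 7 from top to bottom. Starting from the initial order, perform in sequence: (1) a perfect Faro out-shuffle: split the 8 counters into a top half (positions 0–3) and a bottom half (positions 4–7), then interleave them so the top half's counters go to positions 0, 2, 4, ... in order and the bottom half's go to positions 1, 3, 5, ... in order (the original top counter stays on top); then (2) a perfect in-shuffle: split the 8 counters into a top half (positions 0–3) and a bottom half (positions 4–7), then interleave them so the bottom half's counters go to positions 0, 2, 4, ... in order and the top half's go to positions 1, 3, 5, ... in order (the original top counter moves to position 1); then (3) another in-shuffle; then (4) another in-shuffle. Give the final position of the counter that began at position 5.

Track the counter from position 5 forward through each operation:
  after op 1 (out-shuffle): 5 → 3
  after op 2 (in-shuffle): 3 → 7
  after op 3 (in-shuffle): 7 → 6
  after op 4 (in-shuffle): 6 → 4

4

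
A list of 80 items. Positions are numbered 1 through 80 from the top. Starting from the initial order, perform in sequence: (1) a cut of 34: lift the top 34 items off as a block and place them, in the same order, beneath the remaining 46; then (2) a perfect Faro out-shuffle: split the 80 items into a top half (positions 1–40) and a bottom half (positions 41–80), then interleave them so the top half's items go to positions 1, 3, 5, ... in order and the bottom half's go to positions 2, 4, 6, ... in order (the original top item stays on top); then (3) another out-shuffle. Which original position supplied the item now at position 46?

66

Undo the operations in reverse order, starting from position 46:
  undo op 3 (out-shuffle, from bottom half): 46 ← 63
  undo op 2 (out-shuffle, from top half): 63 ← 32
  undo op 1 (cut 34): 32 ← 66
So the item at position 46 came from original position 66.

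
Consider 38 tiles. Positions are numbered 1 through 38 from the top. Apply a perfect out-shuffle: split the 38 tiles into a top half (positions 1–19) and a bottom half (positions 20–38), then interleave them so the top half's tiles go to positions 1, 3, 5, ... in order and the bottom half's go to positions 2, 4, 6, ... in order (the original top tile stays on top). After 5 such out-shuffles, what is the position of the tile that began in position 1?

1

Position 1 is a fixed point of every out-shuffle, so the tile never moves.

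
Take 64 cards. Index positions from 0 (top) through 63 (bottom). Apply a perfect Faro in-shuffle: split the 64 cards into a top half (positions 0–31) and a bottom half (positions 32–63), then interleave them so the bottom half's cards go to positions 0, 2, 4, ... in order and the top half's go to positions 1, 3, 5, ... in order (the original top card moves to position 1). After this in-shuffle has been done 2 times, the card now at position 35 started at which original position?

Work backwards from position 35, undoing one in-shuffle at a time:
35 ← 17 ← 8
So the card now at position 35 started at position 8.

8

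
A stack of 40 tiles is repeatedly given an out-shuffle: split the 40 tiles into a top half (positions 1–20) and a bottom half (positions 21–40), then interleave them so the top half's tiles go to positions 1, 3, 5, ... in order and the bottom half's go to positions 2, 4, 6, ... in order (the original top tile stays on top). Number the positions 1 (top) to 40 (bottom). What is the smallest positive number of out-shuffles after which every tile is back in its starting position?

The out-shuffle permutes the 40 positions with cycle lengths [1, 1, 2, 12, 12, 12].
Every tile is home exactly when every cycle has completed a whole number of laps, i.e. after lcm(1, 2, 12) = 12 out-shuffles.

12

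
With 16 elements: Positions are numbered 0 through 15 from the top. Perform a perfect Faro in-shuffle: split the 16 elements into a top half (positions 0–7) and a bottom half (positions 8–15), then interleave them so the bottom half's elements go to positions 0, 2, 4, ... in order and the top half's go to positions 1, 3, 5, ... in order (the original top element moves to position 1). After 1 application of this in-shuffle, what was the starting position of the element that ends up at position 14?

Work backwards from position 14, undoing one in-shuffle at a time:
14 ← 15
So the element now at position 14 started at position 15.

15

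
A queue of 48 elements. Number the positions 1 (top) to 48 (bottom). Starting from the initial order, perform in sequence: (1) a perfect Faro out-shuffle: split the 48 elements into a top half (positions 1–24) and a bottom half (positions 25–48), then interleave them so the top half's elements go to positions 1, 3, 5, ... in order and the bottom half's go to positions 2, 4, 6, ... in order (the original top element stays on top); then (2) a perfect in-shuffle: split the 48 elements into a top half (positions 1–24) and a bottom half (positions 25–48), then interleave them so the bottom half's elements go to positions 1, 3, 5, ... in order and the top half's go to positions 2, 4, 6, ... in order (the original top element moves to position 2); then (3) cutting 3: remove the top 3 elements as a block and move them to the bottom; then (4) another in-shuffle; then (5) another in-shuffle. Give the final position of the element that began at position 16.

Track the element from position 16 forward through each operation:
  after op 1 (out-shuffle): 16 → 31
  after op 2 (in-shuffle): 31 → 13
  after op 3 (cut 3): 13 → 10
  after op 4 (in-shuffle): 10 → 20
  after op 5 (in-shuffle): 20 → 40

40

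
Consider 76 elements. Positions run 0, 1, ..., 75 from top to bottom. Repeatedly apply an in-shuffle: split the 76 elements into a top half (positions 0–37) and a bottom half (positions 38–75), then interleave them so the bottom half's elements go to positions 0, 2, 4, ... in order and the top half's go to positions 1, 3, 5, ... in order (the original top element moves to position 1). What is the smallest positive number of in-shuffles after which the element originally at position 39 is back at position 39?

Follow position 39 under repeated in-shuffles:
39 → 2 → 5 → 11 → 23 → 47 → 18 → 37 → ... → 39 (length 30)
It first returns after 30 in-shuffles.

30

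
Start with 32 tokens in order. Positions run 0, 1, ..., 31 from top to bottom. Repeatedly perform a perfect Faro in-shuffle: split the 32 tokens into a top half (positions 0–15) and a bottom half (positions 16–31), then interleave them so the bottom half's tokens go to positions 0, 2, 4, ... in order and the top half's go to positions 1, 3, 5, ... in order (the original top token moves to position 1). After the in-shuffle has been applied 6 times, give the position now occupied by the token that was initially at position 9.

12

Track the token's position through each in-shuffle:
9 → 19 → 6 → 13 → 27 → 22 → 12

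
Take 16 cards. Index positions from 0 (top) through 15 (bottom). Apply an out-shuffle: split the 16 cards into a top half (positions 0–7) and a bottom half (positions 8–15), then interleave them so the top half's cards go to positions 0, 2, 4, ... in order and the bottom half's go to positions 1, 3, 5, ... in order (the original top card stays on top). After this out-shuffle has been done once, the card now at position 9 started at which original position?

Work backwards from position 9, undoing one out-shuffle at a time:
9 ← 12
So the card now at position 9 started at position 12.

12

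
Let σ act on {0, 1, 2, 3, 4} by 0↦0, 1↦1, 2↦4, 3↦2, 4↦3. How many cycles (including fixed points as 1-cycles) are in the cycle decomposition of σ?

3

Cycle decomposition: (0) (1) (2 4 3).
3 cycles.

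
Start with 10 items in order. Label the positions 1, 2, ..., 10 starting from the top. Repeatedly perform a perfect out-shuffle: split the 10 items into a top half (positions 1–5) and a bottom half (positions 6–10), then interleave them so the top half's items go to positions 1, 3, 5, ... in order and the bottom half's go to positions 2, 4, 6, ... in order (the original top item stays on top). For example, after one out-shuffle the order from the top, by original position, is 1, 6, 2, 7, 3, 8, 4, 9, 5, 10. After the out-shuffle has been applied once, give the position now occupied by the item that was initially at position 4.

7

Track the item's position through each out-shuffle:
4 → 7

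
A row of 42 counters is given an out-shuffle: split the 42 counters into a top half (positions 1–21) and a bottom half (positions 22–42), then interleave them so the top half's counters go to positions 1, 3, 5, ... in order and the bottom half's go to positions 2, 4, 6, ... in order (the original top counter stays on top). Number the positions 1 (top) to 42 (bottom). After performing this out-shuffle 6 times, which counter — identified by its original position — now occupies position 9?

37

Work backwards from position 9, undoing one out-shuffle at a time:
9 ← 5 ← 3 ← 2 ← 22 ← 32 ← 37
So the counter now at position 9 started at position 37.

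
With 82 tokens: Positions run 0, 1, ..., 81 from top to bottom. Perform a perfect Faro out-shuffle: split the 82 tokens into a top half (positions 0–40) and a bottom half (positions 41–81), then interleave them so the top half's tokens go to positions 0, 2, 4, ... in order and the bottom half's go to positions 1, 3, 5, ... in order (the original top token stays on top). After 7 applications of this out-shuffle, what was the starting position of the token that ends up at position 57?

Work backwards from position 57, undoing one out-shuffle at a time:
57 ← 69 ← 75 ← 78 ← 39 ← 60 ← 30 ← 15
So the token now at position 57 started at position 15.

15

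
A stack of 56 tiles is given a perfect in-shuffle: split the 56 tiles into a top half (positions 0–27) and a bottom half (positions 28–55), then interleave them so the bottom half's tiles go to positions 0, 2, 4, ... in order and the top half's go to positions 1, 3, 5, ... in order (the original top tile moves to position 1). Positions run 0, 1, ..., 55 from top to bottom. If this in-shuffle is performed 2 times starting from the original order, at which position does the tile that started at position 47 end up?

Track the tile's position through each in-shuffle:
47 → 38 → 20

20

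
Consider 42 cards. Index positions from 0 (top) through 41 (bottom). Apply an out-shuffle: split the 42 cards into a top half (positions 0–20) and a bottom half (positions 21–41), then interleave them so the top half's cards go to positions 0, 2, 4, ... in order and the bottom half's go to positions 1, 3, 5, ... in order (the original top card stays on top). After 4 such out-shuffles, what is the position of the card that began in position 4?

Track the card's position through each out-shuffle:
4 → 8 → 16 → 32 → 23

23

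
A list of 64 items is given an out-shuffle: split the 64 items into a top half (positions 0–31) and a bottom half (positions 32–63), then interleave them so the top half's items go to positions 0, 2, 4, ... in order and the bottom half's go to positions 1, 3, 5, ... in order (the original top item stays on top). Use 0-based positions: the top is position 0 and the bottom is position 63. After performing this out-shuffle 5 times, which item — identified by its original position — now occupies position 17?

Work backwards from position 17, undoing one out-shuffle at a time:
17 ← 40 ← 20 ← 10 ← 5 ← 34
So the item now at position 17 started at position 34.

34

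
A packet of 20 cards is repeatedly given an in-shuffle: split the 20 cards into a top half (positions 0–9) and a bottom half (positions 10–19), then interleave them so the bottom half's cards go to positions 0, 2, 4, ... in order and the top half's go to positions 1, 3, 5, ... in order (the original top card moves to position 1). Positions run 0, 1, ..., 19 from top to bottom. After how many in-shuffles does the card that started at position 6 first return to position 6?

2

Follow position 6 under repeated in-shuffles:
6 → 13 → 6
It first returns after 2 in-shuffles.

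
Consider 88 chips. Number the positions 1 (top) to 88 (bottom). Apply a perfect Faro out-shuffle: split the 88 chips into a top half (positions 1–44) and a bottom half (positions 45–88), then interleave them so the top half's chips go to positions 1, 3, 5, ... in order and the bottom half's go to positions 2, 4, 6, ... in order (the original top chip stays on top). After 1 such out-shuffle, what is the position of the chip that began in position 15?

29

Track the chip's position through each out-shuffle:
15 → 29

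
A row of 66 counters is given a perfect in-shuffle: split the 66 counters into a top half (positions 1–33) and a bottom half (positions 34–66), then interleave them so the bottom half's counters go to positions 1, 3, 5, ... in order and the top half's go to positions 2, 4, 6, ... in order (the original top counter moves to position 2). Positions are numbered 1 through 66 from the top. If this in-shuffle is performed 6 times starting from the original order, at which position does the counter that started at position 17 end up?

Track the counter's position through each in-shuffle:
17 → 34 → 1 → 2 → 4 → 8 → 16

16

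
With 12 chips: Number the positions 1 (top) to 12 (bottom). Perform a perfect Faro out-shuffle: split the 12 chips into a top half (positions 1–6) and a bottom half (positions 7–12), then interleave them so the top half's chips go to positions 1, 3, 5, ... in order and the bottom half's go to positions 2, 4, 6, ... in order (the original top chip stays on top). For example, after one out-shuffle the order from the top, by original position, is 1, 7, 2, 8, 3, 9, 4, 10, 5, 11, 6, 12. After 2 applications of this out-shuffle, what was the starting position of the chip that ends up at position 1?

Work backwards from position 1, undoing one out-shuffle at a time:
1 ← 1 ← 1
So the chip now at position 1 started at position 1.

1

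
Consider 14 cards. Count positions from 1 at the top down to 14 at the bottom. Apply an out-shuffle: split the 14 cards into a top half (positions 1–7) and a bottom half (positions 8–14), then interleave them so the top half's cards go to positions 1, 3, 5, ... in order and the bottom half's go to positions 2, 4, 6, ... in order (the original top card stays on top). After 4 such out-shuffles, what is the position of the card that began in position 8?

Track the card's position through each out-shuffle:
8 → 2 → 3 → 5 → 9

9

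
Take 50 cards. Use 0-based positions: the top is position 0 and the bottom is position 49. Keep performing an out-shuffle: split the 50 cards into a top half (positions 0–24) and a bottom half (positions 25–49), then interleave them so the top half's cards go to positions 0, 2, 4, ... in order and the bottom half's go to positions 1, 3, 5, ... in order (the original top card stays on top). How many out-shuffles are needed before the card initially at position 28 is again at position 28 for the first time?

Follow position 28 under repeated out-shuffles:
28 → 7 → 14 → 28
It first returns after 3 out-shuffles.

3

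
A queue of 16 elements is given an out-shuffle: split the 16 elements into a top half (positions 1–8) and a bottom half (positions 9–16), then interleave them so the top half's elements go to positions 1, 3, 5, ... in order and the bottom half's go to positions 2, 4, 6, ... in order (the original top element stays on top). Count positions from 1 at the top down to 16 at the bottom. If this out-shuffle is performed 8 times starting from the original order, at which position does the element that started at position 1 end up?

1

Position 1 is a fixed point of every out-shuffle, so the element never moves.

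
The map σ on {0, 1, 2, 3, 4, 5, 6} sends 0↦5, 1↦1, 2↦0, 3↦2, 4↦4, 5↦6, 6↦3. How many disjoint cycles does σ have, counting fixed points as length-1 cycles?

3

Cycle decomposition: (0 5 6 3 2) (1) (4).
3 cycles.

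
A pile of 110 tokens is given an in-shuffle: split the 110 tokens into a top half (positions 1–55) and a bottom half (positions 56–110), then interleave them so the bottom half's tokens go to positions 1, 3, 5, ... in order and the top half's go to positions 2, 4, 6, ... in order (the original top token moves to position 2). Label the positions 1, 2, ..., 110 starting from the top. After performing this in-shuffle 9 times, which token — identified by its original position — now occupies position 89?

16

Work backwards from position 89, undoing one in-shuffle at a time:
89 ← 100 ← 50 ← 25 ← 68 ← 34 ← 17 ← 64 ← 32 ← 16
So the token now at position 89 started at position 16.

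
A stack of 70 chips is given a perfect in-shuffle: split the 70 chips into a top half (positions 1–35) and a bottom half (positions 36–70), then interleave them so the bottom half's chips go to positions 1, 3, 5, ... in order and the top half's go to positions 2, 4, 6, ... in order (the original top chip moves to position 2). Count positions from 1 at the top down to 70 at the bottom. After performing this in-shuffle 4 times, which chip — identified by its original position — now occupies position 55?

70

Work backwards from position 55, undoing one in-shuffle at a time:
55 ← 63 ← 67 ← 69 ← 70
So the chip now at position 55 started at position 70.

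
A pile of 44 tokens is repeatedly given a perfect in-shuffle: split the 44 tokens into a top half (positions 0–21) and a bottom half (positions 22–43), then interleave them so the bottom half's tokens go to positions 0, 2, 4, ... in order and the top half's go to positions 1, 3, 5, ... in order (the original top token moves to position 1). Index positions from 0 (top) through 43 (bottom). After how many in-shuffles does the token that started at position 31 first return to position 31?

12

Follow position 31 under repeated in-shuffles:
31 → 18 → 37 → 30 → 16 → 33 → 22 → 0 → 1 → 3 → 7 → 15 → 31
It first returns after 12 in-shuffles.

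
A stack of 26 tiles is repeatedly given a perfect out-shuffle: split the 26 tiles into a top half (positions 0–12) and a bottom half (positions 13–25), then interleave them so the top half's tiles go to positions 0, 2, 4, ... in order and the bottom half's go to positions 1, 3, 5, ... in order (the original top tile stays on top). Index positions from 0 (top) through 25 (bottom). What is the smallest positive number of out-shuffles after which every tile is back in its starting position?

The out-shuffle permutes the 26 positions with cycle lengths [1, 1, 4, 20].
Every tile is home exactly when every cycle has completed a whole number of laps, i.e. after lcm(1, 4, 20) = 20 out-shuffles.

20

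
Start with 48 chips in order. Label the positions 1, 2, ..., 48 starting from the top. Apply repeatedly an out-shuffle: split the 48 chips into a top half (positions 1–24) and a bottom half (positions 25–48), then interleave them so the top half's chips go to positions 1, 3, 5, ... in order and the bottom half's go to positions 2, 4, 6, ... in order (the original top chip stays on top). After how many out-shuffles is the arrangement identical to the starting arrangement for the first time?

23

The out-shuffle permutes the 48 positions with cycle lengths [1, 1, 23, 23].
Every chip is home exactly when every cycle has completed a whole number of laps, i.e. after lcm(1, 23) = 23 out-shuffles.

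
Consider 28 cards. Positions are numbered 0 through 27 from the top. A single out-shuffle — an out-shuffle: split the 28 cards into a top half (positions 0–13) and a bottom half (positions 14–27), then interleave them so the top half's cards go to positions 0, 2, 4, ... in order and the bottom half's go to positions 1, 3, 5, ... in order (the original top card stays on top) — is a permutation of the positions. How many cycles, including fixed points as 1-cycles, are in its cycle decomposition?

5

Trace each unvisited position around until it returns:
(0) (1 2 4 8 16 5 ... len 18) (3 6 12 24 21 15) (9 18) (27)
5 cycles in total.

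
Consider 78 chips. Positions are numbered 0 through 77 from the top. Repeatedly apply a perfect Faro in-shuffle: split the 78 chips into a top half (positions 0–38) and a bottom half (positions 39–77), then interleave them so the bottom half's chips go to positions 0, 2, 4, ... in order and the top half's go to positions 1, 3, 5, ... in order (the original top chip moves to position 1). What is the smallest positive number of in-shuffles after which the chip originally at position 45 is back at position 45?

Follow position 45 under repeated in-shuffles:
45 → 12 → 25 → 51 → 24 → 49 → 20 → 41 → ... → 45 (length 39)
It first returns after 39 in-shuffles.

39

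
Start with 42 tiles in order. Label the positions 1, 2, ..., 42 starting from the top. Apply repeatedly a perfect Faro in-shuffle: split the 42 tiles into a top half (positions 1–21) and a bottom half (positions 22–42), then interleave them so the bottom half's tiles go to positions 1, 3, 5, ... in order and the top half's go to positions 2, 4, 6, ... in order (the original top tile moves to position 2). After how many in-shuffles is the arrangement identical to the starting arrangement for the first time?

The in-shuffle permutes the 42 positions with cycle lengths [14, 14, 14].
Every tile is home exactly when every cycle has completed a whole number of laps, i.e. after lcm(14) = 14 in-shuffles.

14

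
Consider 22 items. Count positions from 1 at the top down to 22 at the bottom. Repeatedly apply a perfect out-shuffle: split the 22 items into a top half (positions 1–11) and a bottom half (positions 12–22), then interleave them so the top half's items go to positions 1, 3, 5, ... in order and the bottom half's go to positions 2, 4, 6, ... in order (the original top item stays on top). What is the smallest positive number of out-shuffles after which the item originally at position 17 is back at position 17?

6

Follow position 17 under repeated out-shuffles:
17 → 12 → 2 → 3 → 5 → 9 → 17
It first returns after 6 out-shuffles.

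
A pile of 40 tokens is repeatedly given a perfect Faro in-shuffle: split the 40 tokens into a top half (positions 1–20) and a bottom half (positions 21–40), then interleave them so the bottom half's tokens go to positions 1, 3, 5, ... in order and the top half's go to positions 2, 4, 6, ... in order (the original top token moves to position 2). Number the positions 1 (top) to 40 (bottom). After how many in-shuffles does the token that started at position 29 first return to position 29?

Follow position 29 under repeated in-shuffles:
29 → 17 → 34 → 27 → 13 → 26 → 11 → 22 → 3 → 6 → 12 → 24 → 7 → 14 → 28 → 15 → 30 → 19 → 38 → 35 → 29
It first returns after 20 in-shuffles.

20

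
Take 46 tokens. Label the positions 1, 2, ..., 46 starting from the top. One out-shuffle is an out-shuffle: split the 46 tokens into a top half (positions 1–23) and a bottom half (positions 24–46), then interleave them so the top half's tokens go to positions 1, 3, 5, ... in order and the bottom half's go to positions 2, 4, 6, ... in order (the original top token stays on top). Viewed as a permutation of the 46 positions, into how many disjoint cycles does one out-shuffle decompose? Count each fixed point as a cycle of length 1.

Trace each unvisited position around until it returns:
(1) (2 3 5 9 17 33 ... len 12) (4 7 13 25) (6 11 21 41 36 26) (8 15 29 12 23 45 ... len 12) (10 19 37 28) (16 31) (22 43 40 34) ... plus 1 more
9 cycles in total.

9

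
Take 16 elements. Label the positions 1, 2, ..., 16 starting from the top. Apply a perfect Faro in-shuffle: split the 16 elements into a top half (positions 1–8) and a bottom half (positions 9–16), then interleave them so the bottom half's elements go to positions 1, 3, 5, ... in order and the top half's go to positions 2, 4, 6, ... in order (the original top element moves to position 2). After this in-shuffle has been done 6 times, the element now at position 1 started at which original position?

Work backwards from position 1, undoing one in-shuffle at a time:
1 ← 9 ← 13 ← 15 ← 16 ← 8 ← 4
So the element now at position 1 started at position 4.

4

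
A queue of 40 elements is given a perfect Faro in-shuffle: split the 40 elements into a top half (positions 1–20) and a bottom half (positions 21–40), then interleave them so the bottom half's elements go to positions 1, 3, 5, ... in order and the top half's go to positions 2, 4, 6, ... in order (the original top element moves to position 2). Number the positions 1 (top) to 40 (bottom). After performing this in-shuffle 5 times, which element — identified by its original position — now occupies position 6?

13

Work backwards from position 6, undoing one in-shuffle at a time:
6 ← 3 ← 22 ← 11 ← 26 ← 13
So the element now at position 6 started at position 13.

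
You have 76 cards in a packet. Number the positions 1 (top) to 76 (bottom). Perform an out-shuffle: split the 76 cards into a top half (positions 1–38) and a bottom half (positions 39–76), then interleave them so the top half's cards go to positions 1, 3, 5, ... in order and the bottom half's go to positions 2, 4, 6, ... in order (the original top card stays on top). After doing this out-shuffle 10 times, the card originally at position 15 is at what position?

12

Track the card's position through each out-shuffle:
15 → 29 → 57 → 38 → 75 → 74 → 72 → 68 → 60 → 44 → 12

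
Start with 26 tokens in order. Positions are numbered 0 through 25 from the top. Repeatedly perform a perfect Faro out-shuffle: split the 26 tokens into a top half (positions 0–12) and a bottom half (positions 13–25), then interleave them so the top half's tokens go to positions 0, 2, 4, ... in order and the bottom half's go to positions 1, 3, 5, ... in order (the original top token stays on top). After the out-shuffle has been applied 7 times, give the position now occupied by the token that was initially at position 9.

2

Track the token's position through each out-shuffle:
9 → 18 → 11 → 22 → 19 → 13 → 1 → 2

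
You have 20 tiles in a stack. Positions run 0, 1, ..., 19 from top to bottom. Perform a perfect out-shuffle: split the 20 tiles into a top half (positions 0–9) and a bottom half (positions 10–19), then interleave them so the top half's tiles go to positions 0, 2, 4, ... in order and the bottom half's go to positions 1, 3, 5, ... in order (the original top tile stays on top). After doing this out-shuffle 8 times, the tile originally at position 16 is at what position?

Track the tile's position through each out-shuffle:
16 → 13 → 7 → 14 → 9 → 18 → 17 → 15 → 11

11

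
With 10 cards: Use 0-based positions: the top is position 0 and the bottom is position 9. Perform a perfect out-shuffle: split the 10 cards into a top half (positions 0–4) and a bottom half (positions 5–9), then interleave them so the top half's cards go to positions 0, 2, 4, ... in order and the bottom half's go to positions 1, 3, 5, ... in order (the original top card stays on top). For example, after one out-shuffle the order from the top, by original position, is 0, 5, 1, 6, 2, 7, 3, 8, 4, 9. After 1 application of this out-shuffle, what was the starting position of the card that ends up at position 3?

Work backwards from position 3, undoing one out-shuffle at a time:
3 ← 6
So the card now at position 3 started at position 6.

6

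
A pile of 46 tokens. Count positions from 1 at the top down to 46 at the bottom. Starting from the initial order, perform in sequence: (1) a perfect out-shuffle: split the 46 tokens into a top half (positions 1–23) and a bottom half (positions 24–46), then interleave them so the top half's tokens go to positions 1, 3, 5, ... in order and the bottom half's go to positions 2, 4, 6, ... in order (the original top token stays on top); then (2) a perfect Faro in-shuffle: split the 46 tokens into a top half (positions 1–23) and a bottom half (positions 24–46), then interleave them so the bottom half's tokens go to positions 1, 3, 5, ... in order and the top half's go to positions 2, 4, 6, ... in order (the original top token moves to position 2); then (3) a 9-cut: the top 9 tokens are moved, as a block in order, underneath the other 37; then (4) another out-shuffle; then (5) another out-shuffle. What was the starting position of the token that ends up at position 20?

Undo the operations in reverse order, starting from position 20:
  undo op 5 (out-shuffle, from bottom half): 20 ← 33
  undo op 4 (out-shuffle, from top half): 33 ← 17
  undo op 3 (cut 9): 17 ← 26
  undo op 2 (in-shuffle, from top half): 26 ← 13
  undo op 1 (out-shuffle, from top half): 13 ← 7
So the token at position 20 came from original position 7.

7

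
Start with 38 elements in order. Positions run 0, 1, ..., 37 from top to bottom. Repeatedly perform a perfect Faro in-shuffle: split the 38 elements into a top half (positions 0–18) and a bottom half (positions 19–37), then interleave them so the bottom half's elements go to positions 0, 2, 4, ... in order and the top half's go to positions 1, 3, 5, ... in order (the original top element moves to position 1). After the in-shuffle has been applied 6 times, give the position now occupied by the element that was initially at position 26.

11

Track the element's position through each in-shuffle:
26 → 14 → 29 → 20 → 2 → 5 → 11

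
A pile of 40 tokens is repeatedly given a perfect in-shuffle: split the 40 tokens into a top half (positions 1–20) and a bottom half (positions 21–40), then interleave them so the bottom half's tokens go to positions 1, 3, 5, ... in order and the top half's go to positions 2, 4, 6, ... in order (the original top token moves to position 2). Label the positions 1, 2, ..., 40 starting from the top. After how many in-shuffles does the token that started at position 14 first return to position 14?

20

Follow position 14 under repeated in-shuffles:
14 → 28 → 15 → 30 → 19 → 38 → 35 → 29 → 17 → 34 → 27 → 13 → 26 → 11 → 22 → 3 → 6 → 12 → 24 → 7 → 14
It first returns after 20 in-shuffles.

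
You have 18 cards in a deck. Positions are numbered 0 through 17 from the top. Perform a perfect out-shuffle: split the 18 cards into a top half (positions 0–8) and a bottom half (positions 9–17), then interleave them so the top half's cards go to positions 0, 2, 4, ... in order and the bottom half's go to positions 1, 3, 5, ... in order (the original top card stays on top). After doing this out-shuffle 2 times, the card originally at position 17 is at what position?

17

Position 17 is a fixed point of every out-shuffle, so the card never moves.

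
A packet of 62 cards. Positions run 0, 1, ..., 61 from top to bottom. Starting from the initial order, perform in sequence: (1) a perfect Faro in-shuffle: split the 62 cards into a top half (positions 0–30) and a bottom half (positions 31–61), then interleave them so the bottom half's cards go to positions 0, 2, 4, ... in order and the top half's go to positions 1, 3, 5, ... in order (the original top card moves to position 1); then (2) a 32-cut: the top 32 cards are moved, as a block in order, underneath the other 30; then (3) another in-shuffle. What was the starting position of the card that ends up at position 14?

35

Undo the operations in reverse order, starting from position 14:
  undo op 3 (in-shuffle, from bottom half): 14 ← 38
  undo op 2 (cut 32): 38 ← 8
  undo op 1 (in-shuffle, from bottom half): 8 ← 35
So the card at position 14 came from original position 35.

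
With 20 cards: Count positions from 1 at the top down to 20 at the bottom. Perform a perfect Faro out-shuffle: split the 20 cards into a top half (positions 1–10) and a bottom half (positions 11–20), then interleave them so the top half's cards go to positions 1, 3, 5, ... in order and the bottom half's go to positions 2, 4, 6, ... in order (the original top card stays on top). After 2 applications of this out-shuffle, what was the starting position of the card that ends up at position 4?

Work backwards from position 4, undoing one out-shuffle at a time:
4 ← 12 ← 16
So the card now at position 4 started at position 16.

16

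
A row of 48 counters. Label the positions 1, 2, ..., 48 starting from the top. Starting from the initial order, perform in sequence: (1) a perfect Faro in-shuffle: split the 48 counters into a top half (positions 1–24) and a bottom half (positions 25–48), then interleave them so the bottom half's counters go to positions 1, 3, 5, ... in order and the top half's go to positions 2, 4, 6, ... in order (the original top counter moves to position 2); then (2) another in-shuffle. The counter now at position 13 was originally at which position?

Undo the operations in reverse order, starting from position 13:
  undo op 2 (in-shuffle, from bottom half): 13 ← 31
  undo op 1 (in-shuffle, from bottom half): 31 ← 40
So the counter at position 13 came from original position 40.

40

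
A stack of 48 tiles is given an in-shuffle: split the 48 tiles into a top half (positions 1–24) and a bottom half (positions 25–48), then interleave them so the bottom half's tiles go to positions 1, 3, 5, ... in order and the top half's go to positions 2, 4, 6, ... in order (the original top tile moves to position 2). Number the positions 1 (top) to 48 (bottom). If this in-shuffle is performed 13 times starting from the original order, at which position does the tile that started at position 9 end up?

32

Track position through each in-shuffle: 9 → 18 → 36 → 23 → 46 → ... (continuing for 13 shuffles total) → 32.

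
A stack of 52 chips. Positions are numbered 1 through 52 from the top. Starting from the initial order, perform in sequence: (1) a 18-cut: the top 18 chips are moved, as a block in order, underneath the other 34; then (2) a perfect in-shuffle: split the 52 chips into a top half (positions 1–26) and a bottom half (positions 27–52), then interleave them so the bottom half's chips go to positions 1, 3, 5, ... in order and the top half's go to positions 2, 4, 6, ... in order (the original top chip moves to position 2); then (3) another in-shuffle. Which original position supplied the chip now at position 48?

Undo the operations in reverse order, starting from position 48:
  undo op 3 (in-shuffle, from top half): 48 ← 24
  undo op 2 (in-shuffle, from top half): 24 ← 12
  undo op 1 (cut 18): 12 ← 30
So the chip at position 48 came from original position 30.

30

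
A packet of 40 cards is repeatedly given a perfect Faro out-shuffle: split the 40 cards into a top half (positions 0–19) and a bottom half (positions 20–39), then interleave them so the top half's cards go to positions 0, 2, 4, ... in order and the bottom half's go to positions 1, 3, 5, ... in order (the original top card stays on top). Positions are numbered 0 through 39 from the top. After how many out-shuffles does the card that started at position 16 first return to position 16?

Follow position 16 under repeated out-shuffles:
16 → 32 → 25 → 11 → 22 → 5 → 10 → 20 → 1 → 2 → 4 → 8 → 16
It first returns after 12 out-shuffles.

12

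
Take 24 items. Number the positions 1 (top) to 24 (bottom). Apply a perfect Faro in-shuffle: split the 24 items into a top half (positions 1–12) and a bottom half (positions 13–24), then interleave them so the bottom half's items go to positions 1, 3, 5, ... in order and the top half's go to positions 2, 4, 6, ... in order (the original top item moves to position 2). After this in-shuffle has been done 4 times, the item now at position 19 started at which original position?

Work backwards from position 19, undoing one in-shuffle at a time:
19 ← 22 ← 11 ← 18 ← 9
So the item now at position 19 started at position 9.

9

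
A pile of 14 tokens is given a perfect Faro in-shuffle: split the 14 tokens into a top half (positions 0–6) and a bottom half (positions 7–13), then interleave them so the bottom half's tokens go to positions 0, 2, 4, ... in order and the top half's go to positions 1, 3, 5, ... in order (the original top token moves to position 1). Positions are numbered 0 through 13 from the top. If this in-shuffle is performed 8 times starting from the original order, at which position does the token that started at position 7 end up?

7

Track the token's position through each in-shuffle:
7 → 0 → 1 → 3 → 7 → 0 → 1 → 3 → 7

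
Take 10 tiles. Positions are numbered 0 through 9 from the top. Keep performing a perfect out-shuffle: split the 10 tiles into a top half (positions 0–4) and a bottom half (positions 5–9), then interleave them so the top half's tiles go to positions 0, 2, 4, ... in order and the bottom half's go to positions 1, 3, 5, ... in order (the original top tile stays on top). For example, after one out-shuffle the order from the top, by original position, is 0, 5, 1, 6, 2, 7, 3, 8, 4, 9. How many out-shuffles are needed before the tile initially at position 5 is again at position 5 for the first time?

Follow position 5 under repeated out-shuffles:
5 → 1 → 2 → 4 → 8 → 7 → 5
It first returns after 6 out-shuffles.

6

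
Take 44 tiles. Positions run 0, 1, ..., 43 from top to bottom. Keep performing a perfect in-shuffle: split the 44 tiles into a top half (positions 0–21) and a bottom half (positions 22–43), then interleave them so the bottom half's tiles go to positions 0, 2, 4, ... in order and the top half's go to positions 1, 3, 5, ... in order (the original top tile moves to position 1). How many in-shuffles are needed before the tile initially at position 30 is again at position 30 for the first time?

Follow position 30 under repeated in-shuffles:
30 → 16 → 33 → 22 → 0 → 1 → 3 → 7 → 15 → 31 → 18 → 37 → 30
It first returns after 12 in-shuffles.

12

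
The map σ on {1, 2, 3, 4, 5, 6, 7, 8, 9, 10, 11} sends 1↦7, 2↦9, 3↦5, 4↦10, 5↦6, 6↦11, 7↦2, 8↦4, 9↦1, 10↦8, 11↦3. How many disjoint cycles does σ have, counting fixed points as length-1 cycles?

Cycle decomposition: (1 7 2 9) (3 5 6 11) (4 10 8).
3 cycles.

3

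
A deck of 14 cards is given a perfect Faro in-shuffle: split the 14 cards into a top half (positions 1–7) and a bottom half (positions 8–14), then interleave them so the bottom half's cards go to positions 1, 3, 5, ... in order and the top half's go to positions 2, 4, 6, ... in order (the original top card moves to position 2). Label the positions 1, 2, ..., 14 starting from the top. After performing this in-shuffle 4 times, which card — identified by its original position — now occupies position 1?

1

Work backwards from position 1, undoing one in-shuffle at a time:
1 ← 8 ← 4 ← 2 ← 1
So the card now at position 1 started at position 1.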